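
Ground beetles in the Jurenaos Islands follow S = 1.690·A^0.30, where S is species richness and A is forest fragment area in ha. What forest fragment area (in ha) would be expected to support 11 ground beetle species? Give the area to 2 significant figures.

11 = 1.69 × A^0.3  ⇒  A^0.3 = 11/1.69 = 6.509
ln A = ln(6.509) / 0.3 = 1.8732 / 0.3 = 6.2439
A = e^6.2439 ≈ 514.9 ha

510 ha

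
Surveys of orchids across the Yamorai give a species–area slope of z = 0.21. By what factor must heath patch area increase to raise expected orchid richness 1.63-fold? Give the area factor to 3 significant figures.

(A₂/A₁)^0.21 = 1.63, so A₂/A₁ = 1.63^(1/0.21) = 1.63^4.762
ln(A₂/A₁) = ln 1.63 / 0.21 = 0.4886 / 0.21 = 2.3266
A₂/A₁ = e^2.3266 ≈ 10.24

10.2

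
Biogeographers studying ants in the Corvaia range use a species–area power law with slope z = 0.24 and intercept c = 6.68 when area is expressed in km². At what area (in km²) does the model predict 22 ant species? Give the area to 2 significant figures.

140 km²

22 = 6.68 × A^0.24  ⇒  A^0.24 = 22/6.68 = 3.293
ln A = ln(3.293) / 0.24 = 1.1919 / 0.24 = 4.9664
A = e^4.9664 ≈ 143.5 km²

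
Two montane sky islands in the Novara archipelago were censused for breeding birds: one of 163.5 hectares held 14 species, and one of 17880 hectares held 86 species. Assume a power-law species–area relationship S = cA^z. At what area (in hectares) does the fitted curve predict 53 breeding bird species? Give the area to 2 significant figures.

5100 hectares

z = ln(86/14) / ln(17880/163.5) = 1.8153 / 4.6946 = 0.3867
c = 14 / 163.5^0.3867 = 14 / 7.176 = 1.951
A = (53/1.951)^(1/0.3867) ⇒ ln A = ln(27.17)/0.3867 = 8.5396
A = e^8.5396 ≈ 5113 hectares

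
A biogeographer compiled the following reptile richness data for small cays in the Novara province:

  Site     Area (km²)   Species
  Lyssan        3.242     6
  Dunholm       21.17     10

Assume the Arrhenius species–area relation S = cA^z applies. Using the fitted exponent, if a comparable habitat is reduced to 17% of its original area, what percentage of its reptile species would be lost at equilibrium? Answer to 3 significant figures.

38.3%

z = ln(10/6) / ln(21.17/3.242) = 0.5108 / 1.8764 = 0.2722
S_new/S_old = (A_new/A_old)^z = 0.17^0.2722 = exp(0.2722 × -1.7720) = 0.6173
Fraction lost = 1 − 0.6173 = 0.3827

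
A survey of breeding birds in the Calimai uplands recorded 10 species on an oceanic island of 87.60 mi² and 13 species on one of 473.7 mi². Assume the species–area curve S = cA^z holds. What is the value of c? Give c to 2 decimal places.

z = ln(S₂/S₁) / ln(A₂/A₁) = ln(13/10) / ln(473.7/87.6) = 0.2624 / 1.6878 = 0.1554
c = S₁ / A₁^z = 10 / 87.6^0.1554 = 10 / 2.004 = 4.989

4.99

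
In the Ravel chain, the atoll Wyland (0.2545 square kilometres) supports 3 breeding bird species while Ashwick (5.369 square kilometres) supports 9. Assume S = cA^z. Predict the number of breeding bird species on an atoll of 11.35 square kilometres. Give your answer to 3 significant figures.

z = ln(9/3) / ln(5.369/0.2545) = 1.0986 / 3.0491 = 0.3603
c = 3 / 0.2545^0.3603 = 3 / 0.6108 = 4.912
S₃ = 4.912 × 11.35^0.3603 = 4.912 × 2.4 ≈ 11.79

11.8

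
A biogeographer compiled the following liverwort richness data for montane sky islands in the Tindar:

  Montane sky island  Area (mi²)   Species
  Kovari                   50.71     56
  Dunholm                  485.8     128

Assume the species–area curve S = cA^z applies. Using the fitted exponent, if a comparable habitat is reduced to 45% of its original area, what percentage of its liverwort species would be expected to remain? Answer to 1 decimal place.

z = ln(128/56) / ln(485.8/50.71) = 0.8267 / 2.2597 = 0.3658
S_new/S_old = (A_new/A_old)^z = 0.45^0.3658 = exp(0.3658 × -0.7985) = 0.7467

74.7%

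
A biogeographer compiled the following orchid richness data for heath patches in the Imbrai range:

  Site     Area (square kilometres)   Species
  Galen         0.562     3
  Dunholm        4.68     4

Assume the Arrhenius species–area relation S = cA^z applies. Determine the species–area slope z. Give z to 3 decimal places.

0.136

Taking logs: ln S = ln c + z ln A, so z = (ln S₂ − ln S₁)/(ln A₂ − ln A₁).
z = ln(4/3) / ln(4.68/0.562) = ln(1.333) / ln(8.327) = 0.2877 / 2.1196 = 0.1357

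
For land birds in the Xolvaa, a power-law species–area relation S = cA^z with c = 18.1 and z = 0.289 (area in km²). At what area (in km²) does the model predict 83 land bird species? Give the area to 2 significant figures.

190 km²

83 = 18.1 × A^0.289  ⇒  A^0.289 = 83/18.1 = 4.586
ln A = ln(4.586) / 0.289 = 1.5229 / 0.289 = 5.2696
A = e^5.2696 ≈ 194.3 km²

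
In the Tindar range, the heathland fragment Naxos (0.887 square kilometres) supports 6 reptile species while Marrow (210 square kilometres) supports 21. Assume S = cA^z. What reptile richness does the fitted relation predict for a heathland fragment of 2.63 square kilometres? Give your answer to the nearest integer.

8

z = ln(21/6) / ln(210/0.887) = 1.2528 / 5.4670 = 0.2291
c = 6 / 0.887^0.2291 = 6 / 0.9729 = 6.167
S₃ = 6.167 × 2.63^0.2291 = 6.167 × 1.248 ≈ 7.697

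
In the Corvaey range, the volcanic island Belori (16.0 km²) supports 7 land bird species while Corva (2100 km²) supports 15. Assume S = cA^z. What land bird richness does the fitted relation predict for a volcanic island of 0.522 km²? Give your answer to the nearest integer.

4

z = ln(15/7) / ln(2100/16) = 0.7621 / 4.8771 = 0.1563
c = 7 / 16^0.1563 = 7 / 1.542 = 4.539
S₃ = 4.539 × 0.522^0.1563 = 4.539 × 0.9034 ≈ 4.1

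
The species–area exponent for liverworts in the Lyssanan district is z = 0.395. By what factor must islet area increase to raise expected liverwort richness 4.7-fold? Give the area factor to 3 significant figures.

50.3

(A₂/A₁)^0.395 = 4.7, so A₂/A₁ = 4.7^(1/0.395) = 4.7^2.532
ln(A₂/A₁) = ln 4.7 / 0.395 = 1.5476 / 0.395 = 3.9179
A₂/A₁ = e^3.9179 ≈ 50.29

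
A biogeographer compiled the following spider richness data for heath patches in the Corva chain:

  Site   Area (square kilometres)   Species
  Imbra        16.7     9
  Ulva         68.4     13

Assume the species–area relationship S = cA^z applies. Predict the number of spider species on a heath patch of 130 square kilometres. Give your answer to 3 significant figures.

15.4

z = ln(13/9) / ln(68.4/16.7) = 0.3677 / 1.4100 = 0.2608
c = 9 / 16.7^0.2608 = 9 / 2.084 = 4.319
S₃ = 4.319 × 130^0.2608 = 4.319 × 3.559 ≈ 15.37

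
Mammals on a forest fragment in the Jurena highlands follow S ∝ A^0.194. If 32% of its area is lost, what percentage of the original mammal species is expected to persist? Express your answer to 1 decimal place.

92.8%

S_new/S_old = (A_new/A_old)^z = 0.68^0.194
= exp(0.194 × ln 0.68) = exp(0.194 × -0.3857) = exp(-0.0748) ≈ 0.9279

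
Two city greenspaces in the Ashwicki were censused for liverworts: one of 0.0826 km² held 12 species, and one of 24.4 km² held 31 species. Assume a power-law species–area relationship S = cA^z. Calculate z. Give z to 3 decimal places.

0.167

Taking logs: ln S = ln c + z ln A, so z = (ln S₂ − ln S₁)/(ln A₂ − ln A₁).
z = ln(31/12) / ln(24.4/0.0826) = ln(2.583) / ln(295.4) = 0.9491 / 5.6883 = 0.1668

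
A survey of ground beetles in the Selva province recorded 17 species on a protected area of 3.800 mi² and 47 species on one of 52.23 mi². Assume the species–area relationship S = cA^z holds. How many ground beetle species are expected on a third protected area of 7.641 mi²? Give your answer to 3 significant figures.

z = ln(47/17) / ln(52.23/3.8) = 1.0169 / 2.6207 = 0.3880
c = 17 / 3.8^0.3880 = 17 / 1.679 = 10.13
S₃ = 10.13 × 7.641^0.3880 = 10.13 × 2.201 ≈ 22.29

22.3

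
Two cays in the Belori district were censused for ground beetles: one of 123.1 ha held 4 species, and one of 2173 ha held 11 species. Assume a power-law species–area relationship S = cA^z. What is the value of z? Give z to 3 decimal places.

0.352

Taking logs: ln S = ln c + z ln A, so z = (ln S₂ − ln S₁)/(ln A₂ − ln A₁).
z = ln(11/4) / ln(2173/123.1) = ln(2.75) / ln(17.65) = 1.0116 / 2.8709 = 0.3524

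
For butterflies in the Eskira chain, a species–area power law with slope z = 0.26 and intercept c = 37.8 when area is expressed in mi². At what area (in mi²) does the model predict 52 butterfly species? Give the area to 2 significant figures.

3.4 mi²

52 = 37.8 × A^0.26  ⇒  A^0.26 = 52/37.8 = 1.376
ln A = ln(1.376) / 0.26 = 0.3189 / 0.26 = 1.2267
A = e^1.2267 ≈ 3.41 mi²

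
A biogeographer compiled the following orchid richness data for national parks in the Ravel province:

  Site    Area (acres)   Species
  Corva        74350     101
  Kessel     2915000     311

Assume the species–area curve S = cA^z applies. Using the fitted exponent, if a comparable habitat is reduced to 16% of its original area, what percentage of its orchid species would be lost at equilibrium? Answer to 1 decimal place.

z = ln(311/101) / ln(2915000/74350) = 1.1247 / 3.6688 = 0.3065
S_new/S_old = (A_new/A_old)^z = 0.16^0.3065 = exp(0.3065 × -1.8326) = 0.5702
Fraction lost = 1 − 0.5702 = 0.4298

43.0%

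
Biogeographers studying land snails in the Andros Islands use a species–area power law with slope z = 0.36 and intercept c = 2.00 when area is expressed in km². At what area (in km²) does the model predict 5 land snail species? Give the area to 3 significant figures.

5 = 2 × A^0.36  ⇒  A^0.36 = 5/2 = 2.5
ln A = ln(2.5) / 0.36 = 0.9163 / 0.36 = 2.5453
A = e^2.5453 ≈ 12.75 km²

12.7 km²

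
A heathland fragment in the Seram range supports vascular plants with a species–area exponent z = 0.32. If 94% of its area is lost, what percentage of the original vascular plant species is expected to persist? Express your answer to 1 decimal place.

40.6%

S_new/S_old = (A_new/A_old)^z = 0.06^0.32
= exp(0.32 × ln 0.06) = exp(0.32 × -2.8134) = exp(-0.9003) ≈ 0.4065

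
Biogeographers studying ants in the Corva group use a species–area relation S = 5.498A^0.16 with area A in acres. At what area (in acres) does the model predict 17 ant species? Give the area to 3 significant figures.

1160 acres

17 = 5.498 × A^0.16  ⇒  A^0.16 = 17/5.498 = 3.092
ln A = ln(3.092) / 0.16 = 1.1288 / 0.16 = 7.0552
A = e^7.0552 ≈ 1159 acres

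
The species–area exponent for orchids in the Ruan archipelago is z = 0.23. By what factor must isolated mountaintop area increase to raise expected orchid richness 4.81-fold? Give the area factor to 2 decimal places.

924.37

(A₂/A₁)^0.23 = 4.81, so A₂/A₁ = 4.81^(1/0.23) = 4.81^4.348
ln(A₂/A₁) = ln 4.81 / 0.23 = 1.5707 / 0.23 = 6.8291
A₂/A₁ = e^6.8291 ≈ 924.4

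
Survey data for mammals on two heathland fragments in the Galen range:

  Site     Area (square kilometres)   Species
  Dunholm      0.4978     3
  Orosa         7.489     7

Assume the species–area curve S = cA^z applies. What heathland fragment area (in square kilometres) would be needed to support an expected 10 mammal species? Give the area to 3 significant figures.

23.4 square kilometres

z = ln(7/3) / ln(7.489/0.4978) = 0.8473 / 2.7110 = 0.3125
c = 3 / 0.4978^0.3125 = 3 / 0.8041 = 3.731
A = (10/3.731)^(1/0.3125) ⇒ ln A = ln(2.68)/0.3125 = 3.1546
A = e^3.1546 ≈ 23.44 square kilometres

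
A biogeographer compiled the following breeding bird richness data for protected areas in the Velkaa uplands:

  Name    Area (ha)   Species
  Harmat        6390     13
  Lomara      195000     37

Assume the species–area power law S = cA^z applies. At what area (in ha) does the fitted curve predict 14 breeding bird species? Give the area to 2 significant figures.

z = ln(37/13) / ln(195000/6390) = 1.0460 / 3.4183 = 0.3060
c = 13 / 6390^0.3060 = 13 / 14.6 = 0.8902
A = (14/0.8902)^(1/0.3060) ⇒ ln A = ln(15.73)/0.3060 = 9.0047
A = e^9.0047 ≈ 8141 ha

8100 ha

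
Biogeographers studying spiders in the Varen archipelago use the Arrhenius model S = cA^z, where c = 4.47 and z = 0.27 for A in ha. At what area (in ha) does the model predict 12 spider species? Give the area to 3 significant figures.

12 = 4.47 × A^0.27  ⇒  A^0.27 = 12/4.47 = 2.685
ln A = ln(2.685) / 0.27 = 0.9875 / 0.27 = 3.6575
A = e^3.6575 ≈ 38.76 ha

38.8 ha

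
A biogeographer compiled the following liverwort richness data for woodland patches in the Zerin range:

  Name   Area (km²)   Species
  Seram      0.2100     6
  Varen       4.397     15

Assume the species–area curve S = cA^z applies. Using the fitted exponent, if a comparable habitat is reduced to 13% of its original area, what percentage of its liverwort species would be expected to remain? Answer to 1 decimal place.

z = ln(15/6) / ln(4.397/0.21) = 0.9163 / 3.0416 = 0.3013
S_new/S_old = (A_new/A_old)^z = 0.13^0.3013 = exp(0.3013 × -2.0402) = 0.5408

54.1%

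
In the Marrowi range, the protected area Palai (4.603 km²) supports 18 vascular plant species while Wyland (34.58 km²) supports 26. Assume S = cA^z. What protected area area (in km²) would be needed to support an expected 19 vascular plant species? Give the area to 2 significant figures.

z = ln(26/18) / ln(34.58/4.603) = 0.3677 / 2.0166 = 0.1824
c = 18 / 4.603^0.1824 = 18 / 1.321 = 13.63
A = (19/13.63)^(1/0.1824) ⇒ ln A = ln(1.394)/0.1824 = 1.8232
A = e^1.8232 ≈ 6.192 km²

6.2 km²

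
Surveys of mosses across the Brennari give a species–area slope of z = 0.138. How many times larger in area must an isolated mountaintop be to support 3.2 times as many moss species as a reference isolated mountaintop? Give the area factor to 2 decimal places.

(A₂/A₁)^0.138 = 3.2, so A₂/A₁ = 3.2^(1/0.138) = 3.2^7.246
ln(A₂/A₁) = ln 3.2 / 0.138 = 1.1632 / 0.138 = 8.4286
A₂/A₁ = e^8.4286 ≈ 4576

4576.22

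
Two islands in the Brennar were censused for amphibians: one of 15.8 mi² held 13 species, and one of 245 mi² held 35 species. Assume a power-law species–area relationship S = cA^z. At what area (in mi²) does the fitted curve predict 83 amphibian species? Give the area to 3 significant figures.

2670 mi²

z = ln(35/13) / ln(245/15.8) = 0.9904 / 2.7412 = 0.3613
c = 13 / 15.8^0.3613 = 13 / 2.711 = 4.796
A = (83/4.796)^(1/0.3613) ⇒ ln A = ln(17.31)/0.3613 = 7.8913
A = e^7.8913 ≈ 2674 mi²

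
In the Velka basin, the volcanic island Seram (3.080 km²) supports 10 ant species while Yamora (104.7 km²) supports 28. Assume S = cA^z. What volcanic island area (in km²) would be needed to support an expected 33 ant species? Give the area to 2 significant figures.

180 km²

z = ln(28/10) / ln(104.7/3.08) = 1.0296 / 3.5262 = 0.2920
c = 10 / 3.08^0.2920 = 10 / 1.389 = 7.2
A = (33/7.2)^(1/0.2920) ⇒ ln A = ln(4.583)/0.2920 = 5.2138
A = e^5.2138 ≈ 183.8 km²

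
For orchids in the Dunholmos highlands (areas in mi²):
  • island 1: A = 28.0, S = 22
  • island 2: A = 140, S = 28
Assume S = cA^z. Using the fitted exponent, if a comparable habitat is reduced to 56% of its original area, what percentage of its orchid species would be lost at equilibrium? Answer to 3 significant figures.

z = ln(28/22) / ln(140/28) = 0.2412 / 1.6094 = 0.1498
S_new/S_old = (A_new/A_old)^z = 0.56^0.1498 = exp(0.1498 × -0.5798) = 0.9168
Fraction lost = 1 − 0.9168 = 0.08321

8.32%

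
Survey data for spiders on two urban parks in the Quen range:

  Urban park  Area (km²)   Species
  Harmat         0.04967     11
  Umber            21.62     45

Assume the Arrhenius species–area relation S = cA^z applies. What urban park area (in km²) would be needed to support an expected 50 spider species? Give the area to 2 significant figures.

z = ln(45/11) / ln(21.62/0.04967) = 1.4088 / 6.0760 = 0.2319
c = 11 / 0.04967^0.2319 = 11 / 0.4985 = 22.07
A = (50/22.07)^(1/0.2319) ⇒ ln A = ln(2.266)/0.2319 = 3.5280
A = e^3.5280 ≈ 34.06 km²

34 km²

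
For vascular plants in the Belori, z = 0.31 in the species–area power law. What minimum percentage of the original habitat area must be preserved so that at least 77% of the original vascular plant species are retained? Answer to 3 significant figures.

43.0%

Need (A_new/A_old)^0.31 = 0.77, so A_new/A_old = 0.77^(1/0.31) = 0.77^3.226
ln(A_new/A_old) = ln 0.77 / 0.31 = -0.2614 / 0.31 = -0.8431
A_new/A_old = e^-0.8431 ≈ 0.4304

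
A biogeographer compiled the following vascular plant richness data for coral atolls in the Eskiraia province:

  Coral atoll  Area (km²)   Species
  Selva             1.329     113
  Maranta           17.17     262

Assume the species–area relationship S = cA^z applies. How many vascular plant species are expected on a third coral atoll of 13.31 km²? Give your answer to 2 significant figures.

240

z = ln(262/113) / ln(17.17/1.329) = 0.8410 / 2.5587 = 0.3287
c = 113 / 1.329^0.3287 = 113 / 1.098 = 102.9
S₃ = 102.9 × 13.31^0.3287 = 102.9 × 2.341 ≈ 241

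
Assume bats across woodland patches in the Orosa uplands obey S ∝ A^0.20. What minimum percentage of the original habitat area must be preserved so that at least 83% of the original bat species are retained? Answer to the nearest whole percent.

Need (A_new/A_old)^0.2 = 0.83, so A_new/A_old = 0.83^(1/0.2) = 0.83^5
ln(A_new/A_old) = ln 0.83 / 0.2 = -0.1863 / 0.2 = -0.9316
A_new/A_old = e^-0.9316 ≈ 0.3939

39%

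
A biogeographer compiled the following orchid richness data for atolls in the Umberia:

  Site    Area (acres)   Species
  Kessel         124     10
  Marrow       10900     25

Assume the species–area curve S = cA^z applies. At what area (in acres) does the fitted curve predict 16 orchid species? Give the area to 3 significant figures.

z = ln(25/10) / ln(10900/124) = 0.9163 / 4.4762 = 0.2047
c = 10 / 124^0.2047 = 10 / 2.682 = 3.728
A = (16/3.728)^(1/0.2047) ⇒ ln A = ln(4.292)/0.2047 = 7.1163
A = e^7.1163 ≈ 1232 acres

1230 acres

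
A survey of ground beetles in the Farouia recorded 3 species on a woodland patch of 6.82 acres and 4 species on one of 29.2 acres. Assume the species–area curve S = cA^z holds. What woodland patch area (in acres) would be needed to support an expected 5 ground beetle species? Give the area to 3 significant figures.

90.2 acres

z = ln(4/3) / ln(29.2/6.82) = 0.2877 / 1.4543 = 0.1978
c = 3 / 6.82^0.1978 = 3 / 1.462 = 2.052
A = (5/2.052)^(1/0.1978) ⇒ ln A = ln(2.437)/0.1978 = 4.5022
A = e^4.5022 ≈ 90.22 acres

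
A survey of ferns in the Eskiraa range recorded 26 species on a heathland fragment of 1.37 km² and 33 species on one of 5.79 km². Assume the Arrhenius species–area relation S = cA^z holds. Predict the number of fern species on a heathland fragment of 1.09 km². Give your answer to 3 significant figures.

z = ln(33/26) / ln(5.79/1.37) = 0.2384 / 1.4413 = 0.1654
c = 26 / 1.37^0.1654 = 26 / 1.053 = 24.68
S₃ = 24.68 × 1.09^0.1654 = 24.68 × 1.014 ≈ 25.04

25.0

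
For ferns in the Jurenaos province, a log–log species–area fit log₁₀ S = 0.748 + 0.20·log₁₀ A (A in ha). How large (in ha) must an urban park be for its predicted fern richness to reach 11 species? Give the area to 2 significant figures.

11 = 5.598 × A^0.2  ⇒  A^0.2 = 11/5.598 = 1.965
ln A = ln(1.965) / 0.2 = 0.6756 / 0.2 = 3.3778
A = e^3.3778 ≈ 29.31 ha

29 ha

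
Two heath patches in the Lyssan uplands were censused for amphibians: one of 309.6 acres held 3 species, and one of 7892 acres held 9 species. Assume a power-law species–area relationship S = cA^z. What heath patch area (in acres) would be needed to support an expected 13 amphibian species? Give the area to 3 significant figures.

23300 acres

z = ln(9/3) / ln(7892/309.6) = 1.0986 / 3.2383 = 0.3393
c = 3 / 309.6^0.3393 = 3 / 6.999 = 0.4287
A = (13/0.4287)^(1/0.3393) ⇒ ln A = ln(30.33)/0.3393 = 10.0575
A = e^10.0575 ≈ 23331 acres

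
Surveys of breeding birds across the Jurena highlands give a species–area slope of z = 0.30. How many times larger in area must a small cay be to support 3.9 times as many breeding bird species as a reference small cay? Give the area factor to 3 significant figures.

93.4

(A₂/A₁)^0.3 = 3.9, so A₂/A₁ = 3.9^(1/0.3) = 3.9^3.333
ln(A₂/A₁) = ln 3.9 / 0.3 = 1.3610 / 0.3 = 4.5366
A₂/A₁ = e^4.5366 ≈ 93.37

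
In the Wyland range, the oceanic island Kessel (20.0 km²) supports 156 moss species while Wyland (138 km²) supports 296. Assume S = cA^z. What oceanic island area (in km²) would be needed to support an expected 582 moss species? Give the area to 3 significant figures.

z = ln(296/156) / ln(138/20) = 0.6405 / 1.9315 = 0.3316
c = 156 / 20^0.3316 = 156 / 2.7 = 57.77
A = (582/57.77)^(1/0.3316) ⇒ ln A = ln(10.07)/0.3316 = 6.9662
A = e^6.9662 ≈ 1060 km²

1060 km²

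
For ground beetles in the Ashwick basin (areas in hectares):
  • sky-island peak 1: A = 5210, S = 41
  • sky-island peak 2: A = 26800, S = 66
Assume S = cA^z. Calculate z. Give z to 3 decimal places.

0.291

Taking logs: ln S = ln c + z ln A, so z = (ln S₂ − ln S₁)/(ln A₂ − ln A₁).
z = ln(66/41) / ln(26800/5210) = ln(1.61) / ln(5.144) = 0.4761 / 1.6378 = 0.2907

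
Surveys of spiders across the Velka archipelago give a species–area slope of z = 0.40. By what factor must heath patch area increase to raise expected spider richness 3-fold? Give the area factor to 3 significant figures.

(A₂/A₁)^0.4 = 3, so A₂/A₁ = 3^(1/0.4) = 3^2.5
ln(A₂/A₁) = ln 3 / 0.4 = 1.0986 / 0.4 = 2.7465
A₂/A₁ = e^2.7465 ≈ 15.59

15.6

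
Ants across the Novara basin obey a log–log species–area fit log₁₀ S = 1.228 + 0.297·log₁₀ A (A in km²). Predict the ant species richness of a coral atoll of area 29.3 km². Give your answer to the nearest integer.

46 species

S = 16.9 × 29.3^0.297
ln S = ln 16.9 + 0.297 × ln 29.3 = 2.8276 + 0.297 × 3.3776 = 3.8307
S = e^3.8307 ≈ 46.1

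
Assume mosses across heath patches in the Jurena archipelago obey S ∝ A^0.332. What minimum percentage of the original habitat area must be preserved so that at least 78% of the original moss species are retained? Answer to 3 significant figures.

47.3%

Need (A_new/A_old)^0.332 = 0.78, so A_new/A_old = 0.78^(1/0.332) = 0.78^3.012
ln(A_new/A_old) = ln 0.78 / 0.332 = -0.2485 / 0.332 = -0.7484
A_new/A_old = e^-0.7484 ≈ 0.4731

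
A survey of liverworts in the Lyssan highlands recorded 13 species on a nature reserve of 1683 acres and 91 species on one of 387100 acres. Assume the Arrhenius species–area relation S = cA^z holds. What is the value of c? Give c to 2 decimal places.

0.91

z = ln(S₂/S₁) / ln(A₂/A₁) = ln(91/13) / ln(387100/1683) = 1.9459 / 5.4381 = 0.3578
c = S₁ / A₁^z = 13 / 1683^0.3578 = 13 / 14.27 = 0.9111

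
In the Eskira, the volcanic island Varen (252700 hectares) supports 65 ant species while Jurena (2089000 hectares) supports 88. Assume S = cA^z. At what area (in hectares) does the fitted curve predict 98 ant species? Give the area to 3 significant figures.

z = ln(88/65) / ln(2089000/252700) = 0.3029 / 2.1122 = 0.1434
c = 65 / 252700^0.1434 = 65 / 5.955 = 10.92
A = (98/10.92)^(1/0.1434) ⇒ ln A = ln(8.978)/0.1434 = 15.3026
A = e^15.3026 ≈ 4424302 hectares

4420000 hectares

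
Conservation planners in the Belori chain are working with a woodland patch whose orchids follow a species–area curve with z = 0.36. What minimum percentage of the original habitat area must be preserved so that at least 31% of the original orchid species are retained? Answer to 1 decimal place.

Need (A_new/A_old)^0.36 = 0.31, so A_new/A_old = 0.31^(1/0.36) = 0.31^2.778
ln(A_new/A_old) = ln 0.31 / 0.36 = -1.1712 / 0.36 = -3.2533
A_new/A_old = e^-3.2533 ≈ 0.03865

3.9%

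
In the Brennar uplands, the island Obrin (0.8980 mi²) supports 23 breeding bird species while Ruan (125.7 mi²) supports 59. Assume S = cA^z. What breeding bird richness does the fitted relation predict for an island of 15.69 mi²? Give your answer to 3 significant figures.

z = ln(59/23) / ln(125.7/0.898) = 0.9420 / 4.9415 = 0.1906
c = 23 / 0.898^0.1906 = 23 / 0.9797 = 23.48
S₃ = 23.48 × 15.69^0.1906 = 23.48 × 1.69 ≈ 39.68

39.7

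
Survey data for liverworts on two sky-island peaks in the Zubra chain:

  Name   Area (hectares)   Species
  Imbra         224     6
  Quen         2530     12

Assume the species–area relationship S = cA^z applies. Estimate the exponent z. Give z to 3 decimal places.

0.286

Taking logs: ln S = ln c + z ln A, so z = (ln S₂ − ln S₁)/(ln A₂ − ln A₁).
z = ln(12/6) / ln(2530/224) = ln(2) / ln(11.29) = 0.6931 / 2.4243 = 0.2859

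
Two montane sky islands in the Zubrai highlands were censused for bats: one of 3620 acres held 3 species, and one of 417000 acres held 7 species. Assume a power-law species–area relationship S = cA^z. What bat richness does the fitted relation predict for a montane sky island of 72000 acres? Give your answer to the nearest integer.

z = ln(7/3) / ln(417000/3620) = 0.8473 / 4.7466 = 0.1785
c = 3 / 3620^0.1785 = 3 / 4.318 = 0.6948
S₃ = 0.6948 × 72000^0.1785 = 0.6948 × 7.363 ≈ 5.116

5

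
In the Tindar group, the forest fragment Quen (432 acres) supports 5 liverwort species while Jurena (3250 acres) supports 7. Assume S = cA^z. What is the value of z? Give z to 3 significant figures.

Taking logs: ln S = ln c + z ln A, so z = (ln S₂ − ln S₁)/(ln A₂ − ln A₁).
z = ln(7/5) / ln(3250/432) = ln(1.4) / ln(7.523) = 0.3365 / 2.0180 = 0.1667

0.167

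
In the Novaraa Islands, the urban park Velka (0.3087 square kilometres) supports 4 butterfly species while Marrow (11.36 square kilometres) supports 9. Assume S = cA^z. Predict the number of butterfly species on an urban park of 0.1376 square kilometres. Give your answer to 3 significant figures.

3.34

z = ln(9/4) / ln(11.36/0.3087) = 0.8109 / 3.6055 = 0.2249
c = 4 / 0.3087^0.2249 = 4 / 0.7677 = 5.21
S₃ = 5.21 × 0.1376^0.2249 = 5.21 × 0.6401 ≈ 3.335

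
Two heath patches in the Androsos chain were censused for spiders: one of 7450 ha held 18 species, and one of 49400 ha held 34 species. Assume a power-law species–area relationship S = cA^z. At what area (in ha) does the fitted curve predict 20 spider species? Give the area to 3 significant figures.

z = ln(34/18) / ln(49400/7450) = 0.6360 / 1.8917 = 0.3362
c = 18 / 7450^0.3362 = 18 / 20.04 = 0.8984
A = (20/0.8984)^(1/0.3362) ⇒ ln A = ln(22.26)/0.3362 = 9.2294
A = e^9.2294 ≈ 10192 ha

10200 ha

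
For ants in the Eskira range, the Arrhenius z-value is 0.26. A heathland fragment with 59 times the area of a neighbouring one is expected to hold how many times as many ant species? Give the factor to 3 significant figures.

2.89

S₂/S₁ = (A₂/A₁)^z = 59^0.26
ln(S₂/S₁) = 0.26 × ln 59 = 0.26 × 4.0775 = 1.0602
S₂/S₁ = e^1.0602 ≈ 2.887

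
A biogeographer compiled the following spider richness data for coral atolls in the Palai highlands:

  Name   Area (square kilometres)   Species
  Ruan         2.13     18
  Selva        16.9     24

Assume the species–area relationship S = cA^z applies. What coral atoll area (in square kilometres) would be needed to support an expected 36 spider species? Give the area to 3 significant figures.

z = ln(24/18) / ln(16.9/2.13) = 0.2877 / 2.0712 = 0.1389
c = 18 / 2.13^0.1389 = 18 / 1.111 = 16.21
A = (36/16.21)^(1/0.1389) ⇒ ln A = ln(2.221)/0.1389 = 5.7465
A = e^5.7465 ≈ 313.1 square kilometres

313 square kilometres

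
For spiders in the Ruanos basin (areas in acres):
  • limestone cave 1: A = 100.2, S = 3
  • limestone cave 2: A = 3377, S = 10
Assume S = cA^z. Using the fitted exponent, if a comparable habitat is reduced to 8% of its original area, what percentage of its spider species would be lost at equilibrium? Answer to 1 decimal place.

z = ln(10/3) / ln(3377/100.2) = 1.2040 / 3.5176 = 0.3423
S_new/S_old = (A_new/A_old)^z = 0.08^0.3423 = exp(0.3423 × -2.5257) = 0.4213
Fraction lost = 1 − 0.4213 = 0.5787

57.9%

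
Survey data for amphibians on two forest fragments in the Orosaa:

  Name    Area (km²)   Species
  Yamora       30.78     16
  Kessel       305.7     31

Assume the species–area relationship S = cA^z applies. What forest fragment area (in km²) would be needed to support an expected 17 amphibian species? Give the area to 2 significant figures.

38 km²

z = ln(31/16) / ln(305.7/30.78) = 0.6614 / 2.2957 = 0.2881
c = 16 / 30.78^0.2881 = 16 / 2.684 = 5.961
A = (17/5.961)^(1/0.2881) ⇒ ln A = ln(2.852)/0.2881 = 3.6373
A = e^3.6373 ≈ 37.99 km²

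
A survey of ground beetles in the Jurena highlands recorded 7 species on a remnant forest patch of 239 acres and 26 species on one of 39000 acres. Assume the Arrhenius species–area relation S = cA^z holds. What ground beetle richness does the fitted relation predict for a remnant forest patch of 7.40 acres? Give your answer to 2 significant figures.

z = ln(26/7) / ln(39000/239) = 1.3122 / 5.0949 = 0.2576
c = 7 / 239^0.2576 = 7 / 4.098 = 1.708
S₃ = 1.708 × 7.4^0.2576 = 1.708 × 1.674 ≈ 2.86

2.9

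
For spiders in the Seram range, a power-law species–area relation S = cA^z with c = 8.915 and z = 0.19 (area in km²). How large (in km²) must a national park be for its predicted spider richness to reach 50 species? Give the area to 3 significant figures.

50 = 8.915 × A^0.19  ⇒  A^0.19 = 50/8.915 = 5.609
ln A = ln(5.609) / 0.19 = 1.7243 / 0.19 = 9.0752
A = e^9.0752 ≈ 8736 km²

8740 km²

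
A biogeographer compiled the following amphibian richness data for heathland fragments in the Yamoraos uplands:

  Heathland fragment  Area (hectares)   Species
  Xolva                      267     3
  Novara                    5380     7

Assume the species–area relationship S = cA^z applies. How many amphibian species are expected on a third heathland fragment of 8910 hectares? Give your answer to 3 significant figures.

z = ln(7/3) / ln(5380/267) = 0.8473 / 3.0032 = 0.2821
c = 3 / 267^0.2821 = 3 / 4.837 = 0.6202
S₃ = 0.6202 × 8910^0.2821 = 0.6202 × 13.01 ≈ 8.071

8.07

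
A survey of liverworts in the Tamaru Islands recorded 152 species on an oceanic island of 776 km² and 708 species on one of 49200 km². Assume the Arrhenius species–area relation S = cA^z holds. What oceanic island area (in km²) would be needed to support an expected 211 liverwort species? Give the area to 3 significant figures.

1880 km²

z = ln(708/152) / ln(49200/776) = 1.5386 / 4.1495 = 0.3708
c = 152 / 776^0.3708 = 152 / 11.79 = 12.89
A = (211/12.89)^(1/0.3708) ⇒ ln A = ln(16.37)/0.3708 = 7.5387
A = e^7.5387 ≈ 1879 km²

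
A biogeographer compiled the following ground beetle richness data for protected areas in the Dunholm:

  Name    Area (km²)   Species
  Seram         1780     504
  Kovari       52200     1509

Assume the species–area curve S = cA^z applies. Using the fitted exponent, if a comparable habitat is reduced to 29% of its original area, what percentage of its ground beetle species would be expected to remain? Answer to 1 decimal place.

z = ln(1509/504) / ln(52200/1780) = 1.0966 / 3.3785 = 0.3246
S_new/S_old = (A_new/A_old)^z = 0.29^0.3246 = exp(0.3246 × -1.2379) = 0.6691

66.9%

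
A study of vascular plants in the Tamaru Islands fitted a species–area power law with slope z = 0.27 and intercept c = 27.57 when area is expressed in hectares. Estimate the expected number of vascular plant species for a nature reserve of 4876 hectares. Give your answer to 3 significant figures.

S = 27.57 × 4876^0.27
ln S = ln 27.57 + 0.27 × ln 4876 = 3.3167 + 0.27 × 8.4921 = 5.6096
S = e^5.6096 ≈ 273

273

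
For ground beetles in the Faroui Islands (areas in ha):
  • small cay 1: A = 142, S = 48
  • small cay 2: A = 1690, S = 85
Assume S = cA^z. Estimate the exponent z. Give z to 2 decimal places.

0.23

Taking logs: ln S = ln c + z ln A, so z = (ln S₂ − ln S₁)/(ln A₂ − ln A₁).
z = ln(85/48) / ln(1690/142) = ln(1.771) / ln(11.9) = 0.5715 / 2.4767 = 0.2307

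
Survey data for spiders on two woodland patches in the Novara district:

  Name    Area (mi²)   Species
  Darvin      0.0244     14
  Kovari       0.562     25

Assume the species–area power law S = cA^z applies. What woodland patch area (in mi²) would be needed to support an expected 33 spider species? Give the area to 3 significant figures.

2.52 mi²

z = ln(25/14) / ln(0.562/0.0244) = 0.5798 / 3.1369 = 0.1848
c = 14 / 0.0244^0.1848 = 14 / 0.5034 = 27.81
A = (33/27.81)^(1/0.1848) ⇒ ln A = ln(1.187)/0.1848 = 0.9258
A = e^0.9258 ≈ 2.524 mi²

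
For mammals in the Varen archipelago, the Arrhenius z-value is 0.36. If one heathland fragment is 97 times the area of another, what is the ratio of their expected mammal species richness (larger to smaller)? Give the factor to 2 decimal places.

5.19

S₂/S₁ = (A₂/A₁)^z = 97^0.36
ln(S₂/S₁) = 0.36 × ln 97 = 0.36 × 4.5747 = 1.6469
S₂/S₁ = e^1.6469 ≈ 5.191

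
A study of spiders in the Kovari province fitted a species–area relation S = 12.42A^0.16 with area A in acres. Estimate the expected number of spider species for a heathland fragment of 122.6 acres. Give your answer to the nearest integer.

S = 12.42 × 122.6^0.16
ln S = ln 12.42 + 0.16 × ln 122.6 = 2.5193 + 0.16 × 4.8089 = 3.2887
S = e^3.2887 ≈ 26.81

27 species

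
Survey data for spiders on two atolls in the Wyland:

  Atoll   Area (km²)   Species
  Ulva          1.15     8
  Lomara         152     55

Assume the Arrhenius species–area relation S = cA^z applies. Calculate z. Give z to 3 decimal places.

0.395

Taking logs: ln S = ln c + z ln A, so z = (ln S₂ − ln S₁)/(ln A₂ − ln A₁).
z = ln(55/8) / ln(152/1.15) = ln(6.875) / ln(132.2) = 1.9279 / 4.8841 = 0.3947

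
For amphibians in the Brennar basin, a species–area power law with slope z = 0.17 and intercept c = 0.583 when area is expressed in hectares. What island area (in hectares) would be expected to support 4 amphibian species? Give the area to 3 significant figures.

83200 hectares

4 = 0.583 × A^0.17  ⇒  A^0.17 = 4/0.583 = 6.861
ln A = ln(6.861) / 0.17 = 1.9259 / 0.17 = 11.3286
A = e^11.3286 ≈ 83167 hectares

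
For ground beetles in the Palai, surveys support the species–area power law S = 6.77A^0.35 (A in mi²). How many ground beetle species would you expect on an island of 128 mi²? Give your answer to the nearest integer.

37 species

S = 6.77 × 128^0.35 = 6.77 × 5.464 ≈ 36.99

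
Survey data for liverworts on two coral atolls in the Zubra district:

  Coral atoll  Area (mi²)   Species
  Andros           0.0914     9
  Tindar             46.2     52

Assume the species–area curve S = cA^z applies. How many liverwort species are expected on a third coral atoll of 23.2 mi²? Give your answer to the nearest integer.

z = ln(52/9) / ln(46.2/0.0914) = 1.7540 / 6.2255 = 0.2817
c = 9 / 0.0914^0.2817 = 9 / 0.5096 = 17.66
S₃ = 17.66 × 23.2^0.2817 = 17.66 × 2.425 ≈ 42.83

43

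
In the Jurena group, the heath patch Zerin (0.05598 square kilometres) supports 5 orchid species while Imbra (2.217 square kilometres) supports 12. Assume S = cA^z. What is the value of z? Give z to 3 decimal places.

Taking logs: ln S = ln c + z ln A, so z = (ln S₂ − ln S₁)/(ln A₂ − ln A₁).
z = ln(12/5) / ln(2.217/0.05598) = ln(2.4) / ln(39.6) = 0.8755 / 3.6789 = 0.2380

0.238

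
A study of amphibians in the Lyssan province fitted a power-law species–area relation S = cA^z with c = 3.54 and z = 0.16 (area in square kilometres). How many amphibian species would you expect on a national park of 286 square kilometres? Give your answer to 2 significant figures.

8.8

S = 3.54 × 286^0.16
ln S = ln 3.54 + 0.16 × ln 286 = 1.2641 + 0.16 × 5.6560 = 2.1691
S = e^2.1691 ≈ 8.75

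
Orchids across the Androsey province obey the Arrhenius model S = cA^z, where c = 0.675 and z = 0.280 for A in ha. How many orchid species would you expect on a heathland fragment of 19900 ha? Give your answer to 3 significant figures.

S = 0.675 × 19900^0.28 = 0.675 × 15.98 ≈ 10.79

10.8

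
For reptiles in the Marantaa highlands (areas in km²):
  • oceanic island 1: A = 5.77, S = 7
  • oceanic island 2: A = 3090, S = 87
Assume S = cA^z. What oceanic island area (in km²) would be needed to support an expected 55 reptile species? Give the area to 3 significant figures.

z = ln(87/7) / ln(3090/5.77) = 2.5200 / 6.2833 = 0.4011
c = 7 / 5.77^0.4011 = 7 / 2.02 = 3.466
A = (55/3.466)^(1/0.4011) ⇒ ln A = ln(15.87)/0.4011 = 6.8925
A = e^6.8925 ≈ 984.9 km²

985 km²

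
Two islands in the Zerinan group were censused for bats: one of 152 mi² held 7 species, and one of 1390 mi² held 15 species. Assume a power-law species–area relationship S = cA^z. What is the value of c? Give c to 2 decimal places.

z = ln(S₂/S₁) / ln(A₂/A₁) = ln(15/7) / ln(1390/152) = 0.7621 / 2.2132 = 0.3444
c = S₁ / A₁^z = 7 / 152^0.3444 = 7 / 5.641 = 1.241

1.24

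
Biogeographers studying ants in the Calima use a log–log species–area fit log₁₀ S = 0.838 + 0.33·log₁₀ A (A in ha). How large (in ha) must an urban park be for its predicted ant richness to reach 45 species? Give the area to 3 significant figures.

45 = 6.887 × A^0.33  ⇒  A^0.33 = 45/6.887 = 6.535
ln A = ln(6.535) / 0.33 = 1.8771 / 0.33 = 5.6882
A = e^5.6882 ≈ 295.4 ha

295 ha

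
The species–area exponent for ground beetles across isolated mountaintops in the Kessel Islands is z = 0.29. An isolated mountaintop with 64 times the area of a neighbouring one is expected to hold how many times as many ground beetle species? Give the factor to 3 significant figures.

3.34

S₂/S₁ = (A₂/A₁)^z = 64^0.29
ln(S₂/S₁) = 0.29 × ln 64 = 0.29 × 4.1589 = 1.2061
S₂/S₁ = e^1.2061 ≈ 3.34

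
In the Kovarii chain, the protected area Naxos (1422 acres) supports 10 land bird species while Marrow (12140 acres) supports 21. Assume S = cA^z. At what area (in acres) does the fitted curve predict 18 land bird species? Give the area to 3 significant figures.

7780 acres

z = ln(21/10) / ln(12140/1422) = 0.7419 / 2.1444 = 0.3460
c = 10 / 1422^0.3460 = 10 / 12.33 = 0.8112
A = (18/0.8112)^(1/0.3460) ⇒ ln A = ln(22.19)/0.3460 = 8.9587
A = e^8.9587 ≈ 7775 acres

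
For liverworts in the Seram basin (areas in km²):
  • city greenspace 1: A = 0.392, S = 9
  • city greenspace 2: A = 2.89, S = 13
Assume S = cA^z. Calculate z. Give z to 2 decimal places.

0.18

Taking logs: ln S = ln c + z ln A, so z = (ln S₂ − ln S₁)/(ln A₂ − ln A₁).
z = ln(13/9) / ln(2.89/0.392) = ln(1.444) / ln(7.372) = 0.3677 / 1.9977 = 0.1841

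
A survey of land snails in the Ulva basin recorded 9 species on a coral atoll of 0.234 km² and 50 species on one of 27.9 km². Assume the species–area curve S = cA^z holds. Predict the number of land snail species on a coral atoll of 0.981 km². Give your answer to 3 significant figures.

z = ln(50/9) / ln(27.9/0.234) = 1.7148 / 4.7811 = 0.3587
c = 9 / 0.234^0.3587 = 9 / 0.594 = 15.15
S₃ = 15.15 × 0.981^0.3587 = 15.15 × 0.9931 ≈ 15.05

15.0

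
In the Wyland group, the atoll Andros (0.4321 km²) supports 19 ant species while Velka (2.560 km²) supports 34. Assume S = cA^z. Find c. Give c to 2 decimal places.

z = ln(S₂/S₁) / ln(A₂/A₁) = ln(34/19) / ln(2.56/0.4321) = 0.5819 / 1.7791 = 0.3271
c = S₁ / A₁^z = 19 / 0.4321^0.3271 = 19 / 0.76 = 25

25.00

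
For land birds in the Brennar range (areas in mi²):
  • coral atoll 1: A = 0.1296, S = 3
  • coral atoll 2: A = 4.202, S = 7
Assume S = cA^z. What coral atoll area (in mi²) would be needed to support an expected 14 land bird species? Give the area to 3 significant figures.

z = ln(7/3) / ln(4.202/0.1296) = 0.8473 / 3.4789 = 0.2436
c = 3 / 0.1296^0.2436 = 3 / 0.608 = 4.935
A = (14/4.935)^(1/0.2436) ⇒ ln A = ln(2.837)/0.2436 = 4.2815
A = e^4.2815 ≈ 72.35 mi²

72.3 mi²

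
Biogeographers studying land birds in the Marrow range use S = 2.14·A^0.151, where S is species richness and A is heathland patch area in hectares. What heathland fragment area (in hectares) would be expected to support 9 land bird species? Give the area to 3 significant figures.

13500 hectares

9 = 2.14 × A^0.151  ⇒  A^0.151 = 9/2.14 = 4.206
ln A = ln(4.206) / 0.151 = 1.4364 / 0.151 = 9.5127
A = e^9.5127 ≈ 13531 hectares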